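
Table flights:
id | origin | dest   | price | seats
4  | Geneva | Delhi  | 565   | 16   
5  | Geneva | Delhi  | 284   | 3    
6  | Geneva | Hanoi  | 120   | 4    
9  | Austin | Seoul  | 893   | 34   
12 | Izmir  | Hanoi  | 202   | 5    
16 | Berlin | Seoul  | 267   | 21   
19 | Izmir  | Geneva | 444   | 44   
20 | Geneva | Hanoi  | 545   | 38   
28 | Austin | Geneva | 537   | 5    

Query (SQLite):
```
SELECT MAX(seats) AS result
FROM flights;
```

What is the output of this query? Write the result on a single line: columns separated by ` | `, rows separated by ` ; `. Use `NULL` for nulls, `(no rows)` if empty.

44

All seats values: [16, 3, 4, 34, 5, 21, 44, 38, 5].
MAX of non-NULL values = 44.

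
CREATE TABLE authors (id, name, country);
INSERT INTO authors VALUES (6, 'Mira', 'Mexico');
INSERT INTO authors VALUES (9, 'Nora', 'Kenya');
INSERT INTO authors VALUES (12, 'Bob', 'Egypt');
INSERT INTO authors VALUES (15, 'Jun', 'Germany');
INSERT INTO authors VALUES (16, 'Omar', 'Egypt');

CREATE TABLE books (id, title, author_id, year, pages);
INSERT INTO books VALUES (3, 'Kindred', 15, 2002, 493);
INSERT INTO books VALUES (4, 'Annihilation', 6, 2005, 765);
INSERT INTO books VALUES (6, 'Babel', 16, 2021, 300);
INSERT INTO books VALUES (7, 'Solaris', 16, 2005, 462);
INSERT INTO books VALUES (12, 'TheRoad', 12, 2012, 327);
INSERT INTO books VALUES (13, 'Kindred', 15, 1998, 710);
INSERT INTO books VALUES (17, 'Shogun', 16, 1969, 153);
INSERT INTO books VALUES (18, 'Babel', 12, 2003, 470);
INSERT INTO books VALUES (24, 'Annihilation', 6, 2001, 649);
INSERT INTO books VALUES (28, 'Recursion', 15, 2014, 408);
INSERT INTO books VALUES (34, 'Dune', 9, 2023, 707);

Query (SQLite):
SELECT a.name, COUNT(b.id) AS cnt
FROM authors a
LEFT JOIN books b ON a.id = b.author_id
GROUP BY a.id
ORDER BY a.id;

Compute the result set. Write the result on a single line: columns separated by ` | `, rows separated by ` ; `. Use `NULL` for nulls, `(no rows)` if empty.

Mira | 2 ; Nora | 1 ; Bob | 2 ; Jun | 3 ; Omar | 3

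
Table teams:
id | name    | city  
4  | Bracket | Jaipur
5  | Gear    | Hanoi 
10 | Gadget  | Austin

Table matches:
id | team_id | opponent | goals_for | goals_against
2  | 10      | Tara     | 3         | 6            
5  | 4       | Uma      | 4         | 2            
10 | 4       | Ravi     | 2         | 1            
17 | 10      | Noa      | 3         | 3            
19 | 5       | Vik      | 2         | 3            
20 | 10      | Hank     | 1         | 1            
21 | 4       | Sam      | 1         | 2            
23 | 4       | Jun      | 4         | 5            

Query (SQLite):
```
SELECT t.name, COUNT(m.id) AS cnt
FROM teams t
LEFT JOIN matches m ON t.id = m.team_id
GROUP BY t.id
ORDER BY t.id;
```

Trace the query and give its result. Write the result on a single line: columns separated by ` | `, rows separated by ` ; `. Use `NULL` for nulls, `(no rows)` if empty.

LEFT JOIN keeps every teams row; unmatched ones get NULL for matches columns.
Group by teams.id and compute COUNT(m.id). COUNT(col) of an all-NULL group is 0.
  4: ids {5, 10, 21, 23} → COUNT(m.id)=4
  5: ids {19} → COUNT(m.id)=1
  10: ids {2, 17, 20} → COUNT(m.id)=3

Bracket | 4 ; Gear | 1 ; Gadget | 3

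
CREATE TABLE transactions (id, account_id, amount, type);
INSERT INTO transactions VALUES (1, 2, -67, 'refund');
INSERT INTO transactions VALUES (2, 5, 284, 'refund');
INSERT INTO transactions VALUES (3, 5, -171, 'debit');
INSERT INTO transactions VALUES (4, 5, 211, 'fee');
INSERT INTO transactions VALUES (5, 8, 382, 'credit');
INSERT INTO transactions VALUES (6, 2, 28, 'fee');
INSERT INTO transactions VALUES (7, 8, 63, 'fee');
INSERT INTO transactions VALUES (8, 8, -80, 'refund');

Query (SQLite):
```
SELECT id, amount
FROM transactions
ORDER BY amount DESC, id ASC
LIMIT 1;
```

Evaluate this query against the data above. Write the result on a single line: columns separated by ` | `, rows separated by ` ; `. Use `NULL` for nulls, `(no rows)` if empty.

Sort by amount desc, tiebreak id asc: (382, id=5), (284, id=2), (211, id=4), (63, id=7) …. Take first 1.

5 | 382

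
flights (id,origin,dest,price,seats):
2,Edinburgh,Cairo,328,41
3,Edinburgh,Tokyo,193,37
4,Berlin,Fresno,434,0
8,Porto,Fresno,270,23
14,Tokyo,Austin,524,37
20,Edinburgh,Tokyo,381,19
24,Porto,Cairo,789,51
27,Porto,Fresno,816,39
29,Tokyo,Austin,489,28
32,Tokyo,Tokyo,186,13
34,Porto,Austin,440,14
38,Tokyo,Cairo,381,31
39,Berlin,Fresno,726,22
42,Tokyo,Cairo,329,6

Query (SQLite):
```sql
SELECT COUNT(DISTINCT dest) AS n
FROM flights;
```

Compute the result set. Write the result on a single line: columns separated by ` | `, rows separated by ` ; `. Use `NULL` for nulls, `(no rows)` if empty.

4

Count distinct non-NULL dest values.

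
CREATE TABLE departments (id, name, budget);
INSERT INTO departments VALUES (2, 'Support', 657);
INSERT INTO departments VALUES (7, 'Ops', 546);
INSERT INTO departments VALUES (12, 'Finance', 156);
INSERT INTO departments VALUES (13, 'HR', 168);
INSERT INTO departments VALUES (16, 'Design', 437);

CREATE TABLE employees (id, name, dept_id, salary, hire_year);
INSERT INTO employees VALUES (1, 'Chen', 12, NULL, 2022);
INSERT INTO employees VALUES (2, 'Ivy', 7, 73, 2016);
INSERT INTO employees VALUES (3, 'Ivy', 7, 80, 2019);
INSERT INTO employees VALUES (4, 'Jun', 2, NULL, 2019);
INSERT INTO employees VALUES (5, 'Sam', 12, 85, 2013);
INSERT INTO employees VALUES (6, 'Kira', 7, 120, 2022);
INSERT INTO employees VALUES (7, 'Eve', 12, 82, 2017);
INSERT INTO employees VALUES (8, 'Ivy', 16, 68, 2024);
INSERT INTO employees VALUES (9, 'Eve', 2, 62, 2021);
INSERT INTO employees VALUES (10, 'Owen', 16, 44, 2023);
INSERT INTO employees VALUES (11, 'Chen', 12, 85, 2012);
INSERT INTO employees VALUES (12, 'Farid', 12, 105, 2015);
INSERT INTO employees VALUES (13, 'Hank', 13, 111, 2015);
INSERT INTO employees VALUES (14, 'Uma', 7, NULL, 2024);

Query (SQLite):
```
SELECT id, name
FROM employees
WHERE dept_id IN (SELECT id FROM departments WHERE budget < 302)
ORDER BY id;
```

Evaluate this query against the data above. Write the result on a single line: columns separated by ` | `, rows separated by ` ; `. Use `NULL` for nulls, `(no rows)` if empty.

1 | Chen ; 5 | Sam ; 7 | Eve ; 11 | Chen ; 12 | Farid ; 13 | Hank

Inner query: departments.id where budget < 302.
Outer: keep employees rows whose dept_id is in that set.
Inner query → {12, 13}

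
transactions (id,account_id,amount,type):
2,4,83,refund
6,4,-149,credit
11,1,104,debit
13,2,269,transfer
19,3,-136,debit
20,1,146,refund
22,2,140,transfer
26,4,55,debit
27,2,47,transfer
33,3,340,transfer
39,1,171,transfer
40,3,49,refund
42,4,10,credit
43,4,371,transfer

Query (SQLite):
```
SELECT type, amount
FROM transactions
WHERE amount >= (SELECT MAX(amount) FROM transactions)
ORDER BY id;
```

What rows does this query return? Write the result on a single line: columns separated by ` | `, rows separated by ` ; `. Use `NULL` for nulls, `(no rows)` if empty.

Scalar subquery: MAX(amount) over all transactions rows = 371.
Keep rows where amount >= that value.

transfer | 371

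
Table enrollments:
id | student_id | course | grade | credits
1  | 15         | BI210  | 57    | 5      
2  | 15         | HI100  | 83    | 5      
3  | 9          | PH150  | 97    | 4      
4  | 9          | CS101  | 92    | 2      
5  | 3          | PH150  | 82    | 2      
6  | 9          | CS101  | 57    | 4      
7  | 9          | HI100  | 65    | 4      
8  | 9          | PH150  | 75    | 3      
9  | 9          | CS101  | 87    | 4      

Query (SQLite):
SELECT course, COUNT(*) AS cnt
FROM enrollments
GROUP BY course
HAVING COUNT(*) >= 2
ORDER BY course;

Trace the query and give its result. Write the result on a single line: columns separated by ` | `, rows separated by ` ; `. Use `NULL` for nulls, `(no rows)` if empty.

Partition enrollments by course; compute COUNT(*) within each group.
HAVING: keep groups with count ≥ 2.
  BI210: ids {1} → COUNT(*)=1
  CS101: ids {4, 6, 9} → COUNT(*)=3
  HI100: ids {2, 7} → COUNT(*)=2
  PH150: ids {3, 5, 8} → COUNT(*)=3

CS101 | 3 ; HI100 | 2 ; PH150 | 3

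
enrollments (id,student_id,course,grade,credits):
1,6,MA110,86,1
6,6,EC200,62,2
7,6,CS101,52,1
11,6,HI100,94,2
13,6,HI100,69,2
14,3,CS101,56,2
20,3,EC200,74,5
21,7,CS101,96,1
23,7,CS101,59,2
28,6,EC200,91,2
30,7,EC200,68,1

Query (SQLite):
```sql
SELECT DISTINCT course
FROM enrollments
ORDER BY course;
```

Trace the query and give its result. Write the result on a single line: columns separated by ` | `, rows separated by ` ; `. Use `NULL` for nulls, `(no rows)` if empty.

Collect distinct course values from enrollments.

CS101 ; EC200 ; HI100 ; MA110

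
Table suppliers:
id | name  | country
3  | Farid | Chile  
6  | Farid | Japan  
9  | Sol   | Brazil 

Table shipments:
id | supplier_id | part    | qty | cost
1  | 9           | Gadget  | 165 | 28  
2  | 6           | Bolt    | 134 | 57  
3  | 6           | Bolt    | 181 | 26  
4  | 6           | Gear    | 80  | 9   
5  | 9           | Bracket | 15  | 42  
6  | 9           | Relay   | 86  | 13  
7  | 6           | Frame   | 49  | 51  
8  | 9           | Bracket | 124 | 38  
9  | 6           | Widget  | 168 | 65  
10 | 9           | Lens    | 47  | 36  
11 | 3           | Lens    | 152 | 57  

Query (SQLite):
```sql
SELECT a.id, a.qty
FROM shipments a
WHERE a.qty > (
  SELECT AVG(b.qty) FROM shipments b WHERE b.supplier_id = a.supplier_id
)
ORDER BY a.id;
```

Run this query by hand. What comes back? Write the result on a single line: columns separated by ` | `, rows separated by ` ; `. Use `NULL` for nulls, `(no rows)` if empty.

1 | 165 ; 2 | 134 ; 3 | 181 ; 8 | 124 ; 9 | 168

For each shipments row a, compute AVG(qty) over rows sharing a.supplier_id.
Keep row a if a.qty > that per-group AVG.
  supplier_id=3: AVG(qty) = 152.0
  supplier_id=6: AVG(qty) = 122.4
  supplier_id=9: AVG(qty) = 87.4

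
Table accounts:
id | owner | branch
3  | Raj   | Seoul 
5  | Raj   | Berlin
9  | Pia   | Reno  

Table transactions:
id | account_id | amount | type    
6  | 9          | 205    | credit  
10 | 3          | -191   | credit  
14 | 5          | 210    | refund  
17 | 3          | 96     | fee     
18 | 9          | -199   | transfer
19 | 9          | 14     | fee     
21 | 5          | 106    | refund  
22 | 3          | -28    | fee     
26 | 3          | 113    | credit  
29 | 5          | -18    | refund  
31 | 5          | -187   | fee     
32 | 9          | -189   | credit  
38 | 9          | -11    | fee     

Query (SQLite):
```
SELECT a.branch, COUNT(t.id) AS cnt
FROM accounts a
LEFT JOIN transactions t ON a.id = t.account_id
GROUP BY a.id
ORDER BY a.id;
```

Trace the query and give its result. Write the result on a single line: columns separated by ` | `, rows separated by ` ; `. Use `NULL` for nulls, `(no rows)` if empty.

LEFT JOIN keeps every accounts row; unmatched ones get NULL for transactions columns.
Group by accounts.id and compute COUNT(t.id). COUNT(col) of an all-NULL group is 0.
  3: ids {10, 17, 22, 26} → COUNT(t.id)=4
  5: ids {14, 21, 29, 31} → COUNT(t.id)=4
  9: ids {6, 18, 19, 32, 38} → COUNT(t.id)=5

Seoul | 4 ; Berlin | 4 ; Reno | 5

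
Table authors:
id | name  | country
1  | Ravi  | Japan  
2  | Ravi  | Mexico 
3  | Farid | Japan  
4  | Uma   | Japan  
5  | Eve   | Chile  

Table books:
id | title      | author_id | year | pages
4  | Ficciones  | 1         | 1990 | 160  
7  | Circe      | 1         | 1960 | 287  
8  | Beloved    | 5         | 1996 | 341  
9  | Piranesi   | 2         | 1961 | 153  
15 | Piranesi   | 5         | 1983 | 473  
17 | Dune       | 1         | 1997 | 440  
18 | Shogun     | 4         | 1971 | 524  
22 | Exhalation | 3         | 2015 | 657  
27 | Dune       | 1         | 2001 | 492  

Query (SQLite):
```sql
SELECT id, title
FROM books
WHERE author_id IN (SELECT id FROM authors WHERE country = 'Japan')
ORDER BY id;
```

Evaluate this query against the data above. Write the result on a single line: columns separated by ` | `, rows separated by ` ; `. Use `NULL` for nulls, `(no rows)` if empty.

4 | Ficciones ; 7 | Circe ; 17 | Dune ; 18 | Shogun ; 22 | Exhalation ; 27 | Dune

Inner query: authors.id where country = 'Japan'.
Outer: keep books rows whose author_id is in that set.
Inner query → {1, 3, 4}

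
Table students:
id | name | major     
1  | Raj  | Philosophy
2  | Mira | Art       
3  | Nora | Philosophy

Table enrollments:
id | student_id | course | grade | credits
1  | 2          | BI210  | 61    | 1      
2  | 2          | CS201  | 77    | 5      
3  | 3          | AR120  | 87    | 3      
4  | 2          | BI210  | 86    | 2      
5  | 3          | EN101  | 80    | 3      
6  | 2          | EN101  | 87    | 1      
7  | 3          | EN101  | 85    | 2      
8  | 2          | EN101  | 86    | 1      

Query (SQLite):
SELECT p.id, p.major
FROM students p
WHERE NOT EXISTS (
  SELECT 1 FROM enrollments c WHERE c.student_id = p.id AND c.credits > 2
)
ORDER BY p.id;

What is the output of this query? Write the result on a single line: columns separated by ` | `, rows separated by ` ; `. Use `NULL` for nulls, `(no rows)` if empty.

1 | Philosophy

For each students row, check whether any enrollments with matching student_id has credits > 2.
Keep rows where that is false.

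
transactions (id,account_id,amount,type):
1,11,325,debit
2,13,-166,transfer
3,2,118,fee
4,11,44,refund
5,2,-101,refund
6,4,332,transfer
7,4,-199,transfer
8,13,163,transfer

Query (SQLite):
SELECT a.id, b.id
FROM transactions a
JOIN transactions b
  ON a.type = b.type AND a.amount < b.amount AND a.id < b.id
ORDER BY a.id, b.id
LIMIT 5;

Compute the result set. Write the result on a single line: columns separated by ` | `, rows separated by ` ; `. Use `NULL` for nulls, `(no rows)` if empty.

2 | 6 ; 2 | 8 ; 7 | 8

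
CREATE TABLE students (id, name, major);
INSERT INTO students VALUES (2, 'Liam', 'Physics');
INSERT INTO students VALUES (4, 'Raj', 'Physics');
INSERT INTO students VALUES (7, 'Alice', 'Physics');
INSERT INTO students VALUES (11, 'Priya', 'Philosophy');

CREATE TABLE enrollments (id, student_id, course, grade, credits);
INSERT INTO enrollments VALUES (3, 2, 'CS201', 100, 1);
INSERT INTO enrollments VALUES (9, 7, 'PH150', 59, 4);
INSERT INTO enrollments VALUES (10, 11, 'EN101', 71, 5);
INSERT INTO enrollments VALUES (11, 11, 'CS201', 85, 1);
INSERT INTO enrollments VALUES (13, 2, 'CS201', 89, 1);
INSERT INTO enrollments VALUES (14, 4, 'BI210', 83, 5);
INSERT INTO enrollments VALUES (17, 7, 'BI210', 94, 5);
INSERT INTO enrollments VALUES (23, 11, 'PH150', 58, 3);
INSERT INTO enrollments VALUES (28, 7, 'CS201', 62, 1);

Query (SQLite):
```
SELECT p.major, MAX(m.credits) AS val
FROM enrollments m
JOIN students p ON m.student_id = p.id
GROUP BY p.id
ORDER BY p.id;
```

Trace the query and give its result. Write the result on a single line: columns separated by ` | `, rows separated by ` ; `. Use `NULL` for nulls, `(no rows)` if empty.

Physics | 1 ; Physics | 5 ; Physics | 5 ; Philosophy | 5

Join each enrollments row to its students via student_id.
Group joined rows by students.id; compute MAX(m.credits) per group.
  2: ids {3, 13} → MAX(m.credits)=1
  4: ids {14} → MAX(m.credits)=5
  7: ids {9, 17, 28} → MAX(m.credits)=5
  11: ids {10, 11, 23} → MAX(m.credits)=5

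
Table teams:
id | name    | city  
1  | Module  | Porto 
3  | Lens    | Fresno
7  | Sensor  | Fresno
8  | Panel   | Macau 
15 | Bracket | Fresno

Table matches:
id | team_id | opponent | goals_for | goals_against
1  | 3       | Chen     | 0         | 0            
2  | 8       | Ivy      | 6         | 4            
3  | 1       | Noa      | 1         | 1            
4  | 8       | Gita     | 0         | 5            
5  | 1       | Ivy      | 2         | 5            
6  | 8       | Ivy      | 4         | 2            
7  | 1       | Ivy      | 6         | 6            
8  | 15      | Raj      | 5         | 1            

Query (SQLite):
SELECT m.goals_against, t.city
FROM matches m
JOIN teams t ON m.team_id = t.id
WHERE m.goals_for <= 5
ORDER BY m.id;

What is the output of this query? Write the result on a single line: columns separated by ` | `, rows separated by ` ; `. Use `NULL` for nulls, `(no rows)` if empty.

Each matches row matches the teams row where team_id = teams.id.
Then keep rows with m.goals_for <= 5.

0 | Fresno ; 1 | Porto ; 5 | Macau ; 5 | Porto ; 2 | Macau ; 1 | Fresno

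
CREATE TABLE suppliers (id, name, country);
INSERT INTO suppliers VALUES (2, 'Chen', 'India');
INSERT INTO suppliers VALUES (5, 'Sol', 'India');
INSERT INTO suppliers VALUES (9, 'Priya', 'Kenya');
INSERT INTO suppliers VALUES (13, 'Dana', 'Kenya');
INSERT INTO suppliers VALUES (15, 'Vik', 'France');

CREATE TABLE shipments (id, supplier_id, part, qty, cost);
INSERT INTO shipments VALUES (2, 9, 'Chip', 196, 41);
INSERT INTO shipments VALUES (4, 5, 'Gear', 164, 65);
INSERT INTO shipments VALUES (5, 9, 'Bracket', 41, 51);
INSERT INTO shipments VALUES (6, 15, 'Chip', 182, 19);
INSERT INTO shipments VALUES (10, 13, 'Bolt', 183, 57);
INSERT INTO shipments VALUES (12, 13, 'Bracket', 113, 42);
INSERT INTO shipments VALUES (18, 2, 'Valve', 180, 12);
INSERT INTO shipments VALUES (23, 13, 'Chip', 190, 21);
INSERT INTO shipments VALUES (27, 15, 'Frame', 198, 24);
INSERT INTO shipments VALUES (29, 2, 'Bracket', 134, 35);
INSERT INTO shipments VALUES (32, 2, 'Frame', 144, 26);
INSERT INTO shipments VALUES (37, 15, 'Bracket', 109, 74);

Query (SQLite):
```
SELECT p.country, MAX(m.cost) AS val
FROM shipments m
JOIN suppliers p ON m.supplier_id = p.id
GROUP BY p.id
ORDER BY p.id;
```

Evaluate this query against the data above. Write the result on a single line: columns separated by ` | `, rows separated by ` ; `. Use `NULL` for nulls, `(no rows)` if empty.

India | 35 ; India | 65 ; Kenya | 51 ; Kenya | 57 ; France | 74

Join each shipments row to its suppliers via supplier_id.
Group joined rows by suppliers.id; compute MAX(m.cost) per group.
  2: ids {18, 29, 32} → MAX(m.cost)=35
  5: ids {4} → MAX(m.cost)=65
  9: ids {2, 5} → MAX(m.cost)=51
  13: ids {10, 12, 23} → MAX(m.cost)=57
  15: ids {6, 27, 37} → MAX(m.cost)=74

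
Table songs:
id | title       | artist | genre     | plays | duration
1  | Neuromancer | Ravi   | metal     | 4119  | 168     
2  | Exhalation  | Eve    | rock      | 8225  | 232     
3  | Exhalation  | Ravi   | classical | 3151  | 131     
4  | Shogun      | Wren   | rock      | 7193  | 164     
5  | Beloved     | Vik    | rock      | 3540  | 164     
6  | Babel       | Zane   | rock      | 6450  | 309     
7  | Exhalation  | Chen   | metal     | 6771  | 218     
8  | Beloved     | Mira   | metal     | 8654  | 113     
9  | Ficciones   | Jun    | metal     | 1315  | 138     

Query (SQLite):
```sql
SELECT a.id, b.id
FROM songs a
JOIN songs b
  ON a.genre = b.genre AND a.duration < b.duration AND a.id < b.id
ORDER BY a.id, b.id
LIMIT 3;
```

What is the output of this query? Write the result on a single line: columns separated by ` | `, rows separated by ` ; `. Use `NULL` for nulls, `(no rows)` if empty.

1 | 7 ; 2 | 6 ; 4 | 6

Pairs (a,b) with same genre, a.duration < b.duration, a.id < b.id.
genre groups: classical:{3} metal:{1,7,8,9} rock:{2,4,5,6}
Ordered by (a.id, b.id); first 3.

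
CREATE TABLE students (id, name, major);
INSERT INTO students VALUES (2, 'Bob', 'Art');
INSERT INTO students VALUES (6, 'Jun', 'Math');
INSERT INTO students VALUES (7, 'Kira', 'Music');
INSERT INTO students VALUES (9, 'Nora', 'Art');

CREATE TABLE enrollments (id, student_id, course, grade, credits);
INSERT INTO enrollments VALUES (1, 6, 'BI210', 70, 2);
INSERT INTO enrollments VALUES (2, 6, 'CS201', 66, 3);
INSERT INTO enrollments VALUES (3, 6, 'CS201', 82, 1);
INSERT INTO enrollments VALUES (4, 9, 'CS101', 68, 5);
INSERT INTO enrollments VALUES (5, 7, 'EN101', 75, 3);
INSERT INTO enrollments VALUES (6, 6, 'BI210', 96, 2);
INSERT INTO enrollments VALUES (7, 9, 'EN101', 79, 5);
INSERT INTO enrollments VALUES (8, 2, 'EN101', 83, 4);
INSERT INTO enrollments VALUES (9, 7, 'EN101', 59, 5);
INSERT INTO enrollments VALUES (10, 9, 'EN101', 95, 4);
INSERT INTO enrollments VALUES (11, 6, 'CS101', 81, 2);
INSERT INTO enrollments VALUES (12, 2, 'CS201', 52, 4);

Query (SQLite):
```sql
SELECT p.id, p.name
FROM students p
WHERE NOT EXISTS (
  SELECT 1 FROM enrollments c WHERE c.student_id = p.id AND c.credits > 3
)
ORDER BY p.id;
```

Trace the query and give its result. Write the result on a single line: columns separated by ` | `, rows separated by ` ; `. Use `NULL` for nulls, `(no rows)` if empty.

6 | Jun

For each students row, check whether any enrollments with matching student_id has credits > 3.
Keep rows where that is false.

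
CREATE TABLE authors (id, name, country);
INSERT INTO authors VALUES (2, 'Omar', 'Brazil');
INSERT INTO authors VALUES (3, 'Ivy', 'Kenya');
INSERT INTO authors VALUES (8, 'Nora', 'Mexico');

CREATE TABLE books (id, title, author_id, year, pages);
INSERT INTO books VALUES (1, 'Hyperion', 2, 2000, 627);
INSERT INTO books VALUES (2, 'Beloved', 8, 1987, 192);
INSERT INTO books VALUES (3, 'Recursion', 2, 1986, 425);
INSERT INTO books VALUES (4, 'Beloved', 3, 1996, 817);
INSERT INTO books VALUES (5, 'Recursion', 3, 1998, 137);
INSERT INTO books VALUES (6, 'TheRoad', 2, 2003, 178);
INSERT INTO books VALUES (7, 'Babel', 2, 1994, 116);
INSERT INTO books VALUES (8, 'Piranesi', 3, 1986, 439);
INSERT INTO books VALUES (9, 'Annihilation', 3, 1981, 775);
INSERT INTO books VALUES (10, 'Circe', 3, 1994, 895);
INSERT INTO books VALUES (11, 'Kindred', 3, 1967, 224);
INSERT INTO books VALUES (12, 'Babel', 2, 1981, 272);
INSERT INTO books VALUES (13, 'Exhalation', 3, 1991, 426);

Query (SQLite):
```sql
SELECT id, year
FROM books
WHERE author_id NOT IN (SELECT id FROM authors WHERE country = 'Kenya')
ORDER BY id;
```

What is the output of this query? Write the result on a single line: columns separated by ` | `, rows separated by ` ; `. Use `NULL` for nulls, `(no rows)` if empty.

1 | 2000 ; 2 | 1987 ; 3 | 1986 ; 6 | 2003 ; 7 | 1994 ; 12 | 1981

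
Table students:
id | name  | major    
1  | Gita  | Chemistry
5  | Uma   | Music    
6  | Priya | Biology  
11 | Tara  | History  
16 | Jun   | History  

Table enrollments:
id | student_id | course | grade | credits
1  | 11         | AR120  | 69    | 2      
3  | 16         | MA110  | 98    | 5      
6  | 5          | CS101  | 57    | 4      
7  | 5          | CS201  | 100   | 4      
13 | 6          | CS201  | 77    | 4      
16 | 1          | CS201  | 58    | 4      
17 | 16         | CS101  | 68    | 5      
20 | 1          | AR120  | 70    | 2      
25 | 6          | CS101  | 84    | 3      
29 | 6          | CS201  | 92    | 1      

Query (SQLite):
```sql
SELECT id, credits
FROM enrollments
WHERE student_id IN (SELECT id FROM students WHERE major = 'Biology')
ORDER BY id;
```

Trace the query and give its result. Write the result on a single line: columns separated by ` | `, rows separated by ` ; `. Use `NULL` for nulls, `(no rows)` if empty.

Inner query: students.id where major = 'Biology'.
Outer: keep enrollments rows whose student_id is in that set.
Inner query → {6}

13 | 4 ; 25 | 3 ; 29 | 1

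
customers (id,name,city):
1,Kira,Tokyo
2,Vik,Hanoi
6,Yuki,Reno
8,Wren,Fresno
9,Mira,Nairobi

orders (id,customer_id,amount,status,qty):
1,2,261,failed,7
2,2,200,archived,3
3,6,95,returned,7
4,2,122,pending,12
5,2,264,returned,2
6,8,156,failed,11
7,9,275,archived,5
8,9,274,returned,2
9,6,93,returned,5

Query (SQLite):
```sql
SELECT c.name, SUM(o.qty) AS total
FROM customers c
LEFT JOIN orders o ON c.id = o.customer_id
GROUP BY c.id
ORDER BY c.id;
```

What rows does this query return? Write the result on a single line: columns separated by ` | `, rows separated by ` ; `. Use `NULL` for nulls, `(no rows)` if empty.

Kira | NULL ; Vik | 24 ; Yuki | 12 ; Wren | 11 ; Mira | 7

LEFT JOIN keeps every customers row; unmatched ones get NULL for orders columns.
Group by customers.id and compute SUM(o.qty). SUM over an all-NULL group is NULL.
  1: ids {—} → SUM(o.qty)=NULL
  2: ids {1, 2, 4, 5} → SUM(o.qty)=24
  6: ids {3, 9} → SUM(o.qty)=12
  8: ids {6} → SUM(o.qty)=11
  9: ids {7, 8} → SUM(o.qty)=7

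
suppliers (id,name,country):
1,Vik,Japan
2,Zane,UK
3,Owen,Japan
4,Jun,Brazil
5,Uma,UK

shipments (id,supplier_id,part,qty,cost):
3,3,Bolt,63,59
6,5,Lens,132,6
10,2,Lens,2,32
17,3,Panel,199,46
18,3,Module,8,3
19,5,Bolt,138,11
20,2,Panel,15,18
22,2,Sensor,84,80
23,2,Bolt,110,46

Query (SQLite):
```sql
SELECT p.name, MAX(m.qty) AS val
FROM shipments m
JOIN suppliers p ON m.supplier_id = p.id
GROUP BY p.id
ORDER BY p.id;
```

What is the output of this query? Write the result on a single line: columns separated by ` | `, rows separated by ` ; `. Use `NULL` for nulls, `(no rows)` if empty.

Join each shipments row to its suppliers via supplier_id.
Group joined rows by suppliers.id; compute MAX(m.qty) per group.
  2: ids {10, 20, 22, 23} → MAX(m.qty)=110
  3: ids {3, 17, 18} → MAX(m.qty)=199
  5: ids {6, 19} → MAX(m.qty)=138

Zane | 110 ; Owen | 199 ; Uma | 138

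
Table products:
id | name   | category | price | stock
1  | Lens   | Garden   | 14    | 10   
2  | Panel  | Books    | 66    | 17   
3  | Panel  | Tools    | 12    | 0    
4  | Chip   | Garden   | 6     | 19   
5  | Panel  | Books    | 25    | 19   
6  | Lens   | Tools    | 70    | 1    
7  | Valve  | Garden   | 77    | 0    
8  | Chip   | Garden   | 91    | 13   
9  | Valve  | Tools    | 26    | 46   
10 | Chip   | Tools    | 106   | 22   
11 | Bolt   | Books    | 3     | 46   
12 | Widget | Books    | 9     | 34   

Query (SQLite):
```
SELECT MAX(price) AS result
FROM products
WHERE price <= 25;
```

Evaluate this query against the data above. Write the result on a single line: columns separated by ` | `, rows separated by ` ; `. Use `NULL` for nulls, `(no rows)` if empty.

25

Rows where price <= 25 → price values: [14, 12, 6, 25, 3, 9].
MAX of non-NULL values = 25.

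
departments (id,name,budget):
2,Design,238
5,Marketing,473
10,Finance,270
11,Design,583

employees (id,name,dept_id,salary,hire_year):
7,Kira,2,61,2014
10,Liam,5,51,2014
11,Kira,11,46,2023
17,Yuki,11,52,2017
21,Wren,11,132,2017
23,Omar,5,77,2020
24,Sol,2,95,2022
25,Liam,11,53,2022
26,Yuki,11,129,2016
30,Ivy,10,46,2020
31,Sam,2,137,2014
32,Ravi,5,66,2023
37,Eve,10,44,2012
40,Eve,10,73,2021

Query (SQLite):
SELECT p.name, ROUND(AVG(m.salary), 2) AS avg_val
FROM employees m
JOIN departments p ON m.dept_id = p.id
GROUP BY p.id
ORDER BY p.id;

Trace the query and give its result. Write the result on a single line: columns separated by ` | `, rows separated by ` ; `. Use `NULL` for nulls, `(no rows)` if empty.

Join each employees row to its departments via dept_id.
Group joined rows by departments.id; compute ROUND(AVG(m.salary), 2) per group.
  2: ids {7, 24, 31} → ROUND(AVG(m.salary), 2)=97.67
  5: ids {10, 23, 32} → ROUND(AVG(m.salary), 2)=64.67
  10: ids {30, 37, 40} → ROUND(AVG(m.salary), 2)=54.33
  11: ids {11, 17, 21, 25, 26} → ROUND(AVG(m.salary), 2)=82.4

Design | 97.67 ; Marketing | 64.67 ; Finance | 54.33 ; Design | 82.4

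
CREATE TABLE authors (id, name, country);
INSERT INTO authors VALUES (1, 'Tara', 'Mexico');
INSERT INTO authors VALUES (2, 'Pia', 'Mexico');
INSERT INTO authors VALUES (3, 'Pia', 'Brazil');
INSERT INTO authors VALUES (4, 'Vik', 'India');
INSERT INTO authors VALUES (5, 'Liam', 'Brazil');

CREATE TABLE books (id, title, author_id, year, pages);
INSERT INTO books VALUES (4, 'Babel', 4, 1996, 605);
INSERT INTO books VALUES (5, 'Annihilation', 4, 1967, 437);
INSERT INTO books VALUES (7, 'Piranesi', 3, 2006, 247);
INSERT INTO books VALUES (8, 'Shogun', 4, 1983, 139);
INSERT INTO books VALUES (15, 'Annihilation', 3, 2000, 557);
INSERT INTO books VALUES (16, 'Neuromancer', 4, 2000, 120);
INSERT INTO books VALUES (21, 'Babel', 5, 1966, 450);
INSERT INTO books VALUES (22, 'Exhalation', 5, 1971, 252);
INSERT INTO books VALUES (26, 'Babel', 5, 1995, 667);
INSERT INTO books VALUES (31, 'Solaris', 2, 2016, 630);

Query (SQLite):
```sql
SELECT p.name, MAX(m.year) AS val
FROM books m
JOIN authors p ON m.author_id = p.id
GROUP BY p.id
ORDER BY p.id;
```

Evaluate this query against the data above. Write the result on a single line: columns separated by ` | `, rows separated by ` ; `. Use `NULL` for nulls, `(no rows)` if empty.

Join each books row to its authors via author_id.
Group joined rows by authors.id; compute MAX(m.year) per group.
  2: ids {31} → MAX(m.year)=2016
  3: ids {7, 15} → MAX(m.year)=2006
  4: ids {4, 5, 8, 16} → MAX(m.year)=2000
  5: ids {21, 22, 26} → MAX(m.year)=1995

Pia | 2016 ; Pia | 2006 ; Vik | 2000 ; Liam | 1995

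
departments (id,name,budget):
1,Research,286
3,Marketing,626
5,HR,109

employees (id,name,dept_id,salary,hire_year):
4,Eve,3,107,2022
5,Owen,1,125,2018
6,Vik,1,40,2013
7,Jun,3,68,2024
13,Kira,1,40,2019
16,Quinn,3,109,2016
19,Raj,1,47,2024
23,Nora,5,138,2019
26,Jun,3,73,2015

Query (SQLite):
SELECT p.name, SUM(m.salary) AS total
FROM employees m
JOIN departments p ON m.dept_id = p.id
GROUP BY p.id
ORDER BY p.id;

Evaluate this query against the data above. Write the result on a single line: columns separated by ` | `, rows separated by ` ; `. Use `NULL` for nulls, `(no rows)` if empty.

Research | 252 ; Marketing | 357 ; HR | 138

Join each employees row to its departments via dept_id.
Group joined rows by departments.id; compute SUM(m.salary) per group.
  1: ids {5, 6, 13, 19} → SUM(m.salary)=252
  3: ids {4, 7, 16, 26} → SUM(m.salary)=357
  5: ids {23} → SUM(m.salary)=138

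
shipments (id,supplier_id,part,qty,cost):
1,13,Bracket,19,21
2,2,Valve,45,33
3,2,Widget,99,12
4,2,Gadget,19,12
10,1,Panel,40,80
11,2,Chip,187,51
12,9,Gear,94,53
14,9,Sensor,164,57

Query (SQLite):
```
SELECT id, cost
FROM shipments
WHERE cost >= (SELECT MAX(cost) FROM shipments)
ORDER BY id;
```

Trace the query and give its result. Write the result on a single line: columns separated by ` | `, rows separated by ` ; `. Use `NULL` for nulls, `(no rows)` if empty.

Scalar subquery: MAX(cost) over all shipments rows = 80.
Keep rows where cost >= that value.

10 | 80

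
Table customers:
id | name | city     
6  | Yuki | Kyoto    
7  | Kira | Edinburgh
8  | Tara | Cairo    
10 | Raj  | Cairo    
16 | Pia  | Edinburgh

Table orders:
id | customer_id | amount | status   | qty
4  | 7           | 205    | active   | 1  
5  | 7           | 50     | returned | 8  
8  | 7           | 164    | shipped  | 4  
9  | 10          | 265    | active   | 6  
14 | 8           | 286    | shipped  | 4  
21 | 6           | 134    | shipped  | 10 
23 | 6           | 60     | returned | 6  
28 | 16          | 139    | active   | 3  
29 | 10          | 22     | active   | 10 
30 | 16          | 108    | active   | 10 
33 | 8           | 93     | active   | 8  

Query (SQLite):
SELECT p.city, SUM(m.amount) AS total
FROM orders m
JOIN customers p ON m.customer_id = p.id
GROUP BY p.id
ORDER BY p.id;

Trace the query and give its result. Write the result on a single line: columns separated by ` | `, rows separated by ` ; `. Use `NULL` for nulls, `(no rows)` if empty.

Join each orders row to its customers via customer_id.
Group joined rows by customers.id; compute SUM(m.amount) per group.
  6: ids {21, 23} → SUM(m.amount)=194
  7: ids {4, 5, 8} → SUM(m.amount)=419
  8: ids {14, 33} → SUM(m.amount)=379
  10: ids {9, 29} → SUM(m.amount)=287
  16: ids {28, 30} → SUM(m.amount)=247

Kyoto | 194 ; Edinburgh | 419 ; Cairo | 379 ; Cairo | 287 ; Edinburgh | 247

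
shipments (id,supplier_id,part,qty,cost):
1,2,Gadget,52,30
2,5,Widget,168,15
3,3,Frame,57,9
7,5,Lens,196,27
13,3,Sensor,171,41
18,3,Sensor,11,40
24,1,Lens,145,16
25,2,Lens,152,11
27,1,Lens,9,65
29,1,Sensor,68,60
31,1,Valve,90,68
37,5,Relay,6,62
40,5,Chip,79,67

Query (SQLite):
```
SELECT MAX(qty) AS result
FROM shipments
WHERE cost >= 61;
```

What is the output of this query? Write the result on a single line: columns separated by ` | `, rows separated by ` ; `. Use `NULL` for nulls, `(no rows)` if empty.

90

Rows where cost >= 61 → qty values: [9, 90, 6, 79].
MAX of non-NULL values = 90.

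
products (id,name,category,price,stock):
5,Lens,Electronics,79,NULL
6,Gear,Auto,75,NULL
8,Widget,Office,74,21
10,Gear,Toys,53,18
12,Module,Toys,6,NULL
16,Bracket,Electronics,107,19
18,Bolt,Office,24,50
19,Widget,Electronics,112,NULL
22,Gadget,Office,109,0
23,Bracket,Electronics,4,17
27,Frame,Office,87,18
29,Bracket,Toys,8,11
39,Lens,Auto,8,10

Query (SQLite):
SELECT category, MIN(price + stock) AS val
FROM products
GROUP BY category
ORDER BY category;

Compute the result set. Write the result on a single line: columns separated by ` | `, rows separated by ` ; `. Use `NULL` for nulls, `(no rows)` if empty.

For each row compute price + stock.
Group by category; take MIN of the expression per group.
  Auto: ids {6, 39} → MIN(price + stock)=18
  Electronics: ids {5, 16, 19, 23} → MIN(price + stock)=21
  Office: ids {8, 18, 22, 27} → MIN(price + stock)=74
  Toys: ids {10, 12, 29} → MIN(price + stock)=19

Auto | 18 ; Electronics | 21 ; Office | 74 ; Toys | 19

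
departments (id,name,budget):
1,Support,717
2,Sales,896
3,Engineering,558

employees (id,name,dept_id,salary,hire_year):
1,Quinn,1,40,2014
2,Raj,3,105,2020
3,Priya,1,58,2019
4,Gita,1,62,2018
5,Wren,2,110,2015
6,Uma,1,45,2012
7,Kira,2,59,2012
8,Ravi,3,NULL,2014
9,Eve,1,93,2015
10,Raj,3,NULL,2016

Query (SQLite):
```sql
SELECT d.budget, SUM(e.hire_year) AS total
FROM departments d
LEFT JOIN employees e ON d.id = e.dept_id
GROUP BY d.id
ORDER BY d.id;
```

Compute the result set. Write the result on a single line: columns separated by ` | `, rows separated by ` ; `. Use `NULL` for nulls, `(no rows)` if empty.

LEFT JOIN keeps every departments row; unmatched ones get NULL for employees columns.
Group by departments.id and compute SUM(e.hire_year). SUM over an all-NULL group is NULL.
  1: ids {1, 3, 4, 6, 9} → SUM(e.hire_year)=10078
  2: ids {5, 7} → SUM(e.hire_year)=4027
  3: ids {2, 8, 10} → SUM(e.hire_year)=6050

717 | 10078 ; 896 | 4027 ; 558 | 6050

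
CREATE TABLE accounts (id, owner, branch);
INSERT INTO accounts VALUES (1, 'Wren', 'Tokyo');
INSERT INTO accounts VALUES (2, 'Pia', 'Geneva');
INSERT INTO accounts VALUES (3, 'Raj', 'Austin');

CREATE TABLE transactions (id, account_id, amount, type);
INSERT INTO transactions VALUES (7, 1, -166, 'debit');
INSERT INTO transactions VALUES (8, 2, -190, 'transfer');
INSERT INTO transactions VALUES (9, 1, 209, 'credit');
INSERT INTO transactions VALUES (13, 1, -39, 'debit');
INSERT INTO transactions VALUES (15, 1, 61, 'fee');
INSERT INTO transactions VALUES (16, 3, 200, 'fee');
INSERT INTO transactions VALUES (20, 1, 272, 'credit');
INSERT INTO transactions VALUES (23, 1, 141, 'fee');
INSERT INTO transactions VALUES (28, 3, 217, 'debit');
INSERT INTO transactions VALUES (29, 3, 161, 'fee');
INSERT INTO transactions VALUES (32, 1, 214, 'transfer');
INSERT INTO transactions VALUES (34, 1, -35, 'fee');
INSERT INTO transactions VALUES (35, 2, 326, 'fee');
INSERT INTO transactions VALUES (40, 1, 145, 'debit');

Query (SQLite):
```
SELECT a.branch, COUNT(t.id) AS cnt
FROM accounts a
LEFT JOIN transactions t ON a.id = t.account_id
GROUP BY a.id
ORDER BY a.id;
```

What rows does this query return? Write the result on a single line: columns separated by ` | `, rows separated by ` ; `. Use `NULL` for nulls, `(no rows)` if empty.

Tokyo | 9 ; Geneva | 2 ; Austin | 3

LEFT JOIN keeps every accounts row; unmatched ones get NULL for transactions columns.
Group by accounts.id and compute COUNT(t.id). COUNT(col) of an all-NULL group is 0.
  1: ids {7, 9, 13, 15, 20, 23, 32, 34, 40} → COUNT(t.id)=9
  2: ids {8, 35} → COUNT(t.id)=2
  3: ids {16, 28, 29} → COUNT(t.id)=3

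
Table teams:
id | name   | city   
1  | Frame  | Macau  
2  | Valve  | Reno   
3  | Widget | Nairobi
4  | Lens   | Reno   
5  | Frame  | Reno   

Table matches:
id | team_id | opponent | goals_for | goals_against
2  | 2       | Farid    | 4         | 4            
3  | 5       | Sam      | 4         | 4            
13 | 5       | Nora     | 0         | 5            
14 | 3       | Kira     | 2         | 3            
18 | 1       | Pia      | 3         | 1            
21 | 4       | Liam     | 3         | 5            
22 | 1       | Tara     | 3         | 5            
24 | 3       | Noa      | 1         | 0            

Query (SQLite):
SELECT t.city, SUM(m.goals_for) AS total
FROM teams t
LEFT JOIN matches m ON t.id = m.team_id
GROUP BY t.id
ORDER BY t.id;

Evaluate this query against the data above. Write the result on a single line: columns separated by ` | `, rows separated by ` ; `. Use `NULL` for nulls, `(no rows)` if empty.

LEFT JOIN keeps every teams row; unmatched ones get NULL for matches columns.
Group by teams.id and compute SUM(m.goals_for). SUM over an all-NULL group is NULL.
  1: ids {18, 22} → SUM(m.goals_for)=6
  2: ids {2} → SUM(m.goals_for)=4
  3: ids {14, 24} → SUM(m.goals_for)=3
  4: ids {21} → SUM(m.goals_for)=3
  5: ids {3, 13} → SUM(m.goals_for)=4

Macau | 6 ; Reno | 4 ; Nairobi | 3 ; Reno | 3 ; Reno | 4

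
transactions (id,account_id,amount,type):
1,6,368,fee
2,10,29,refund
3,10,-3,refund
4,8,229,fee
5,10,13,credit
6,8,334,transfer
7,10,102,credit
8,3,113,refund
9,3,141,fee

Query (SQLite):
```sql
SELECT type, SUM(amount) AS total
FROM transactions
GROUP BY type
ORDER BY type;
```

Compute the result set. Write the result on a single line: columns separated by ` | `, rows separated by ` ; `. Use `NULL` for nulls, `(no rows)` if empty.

Partition transactions by type; compute SUM(amount) within each group.
  credit: ids {5, 7} → SUM(amount)=115
  fee: ids {1, 4, 9} → SUM(amount)=738
  refund: ids {2, 3, 8} → SUM(amount)=139
  transfer: ids {6} → SUM(amount)=334

credit | 115 ; fee | 738 ; refund | 139 ; transfer | 334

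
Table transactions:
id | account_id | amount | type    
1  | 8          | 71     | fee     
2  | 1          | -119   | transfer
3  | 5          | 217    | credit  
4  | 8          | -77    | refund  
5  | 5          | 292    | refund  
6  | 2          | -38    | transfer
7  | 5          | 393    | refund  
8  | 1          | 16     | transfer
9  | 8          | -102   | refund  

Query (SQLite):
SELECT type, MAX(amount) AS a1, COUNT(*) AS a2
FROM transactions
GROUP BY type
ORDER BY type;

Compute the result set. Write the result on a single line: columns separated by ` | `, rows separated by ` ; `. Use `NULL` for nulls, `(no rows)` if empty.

credit | 217 | 1 ; fee | 71 | 1 ; refund | 393 | 4 ; transfer | 16 | 3

Group transactions by type.
Per group compute: MAX(amount), COUNT(*).
  credit: ids {3} → MAX(amount)=217, COUNT(*)=1
  fee: ids {1} → MAX(amount)=71, COUNT(*)=1
  refund: ids {4, 5, 7, 9} → MAX(amount)=393, COUNT(*)=4
  transfer: ids {2, 6, 8} → MAX(amount)=16, COUNT(*)=3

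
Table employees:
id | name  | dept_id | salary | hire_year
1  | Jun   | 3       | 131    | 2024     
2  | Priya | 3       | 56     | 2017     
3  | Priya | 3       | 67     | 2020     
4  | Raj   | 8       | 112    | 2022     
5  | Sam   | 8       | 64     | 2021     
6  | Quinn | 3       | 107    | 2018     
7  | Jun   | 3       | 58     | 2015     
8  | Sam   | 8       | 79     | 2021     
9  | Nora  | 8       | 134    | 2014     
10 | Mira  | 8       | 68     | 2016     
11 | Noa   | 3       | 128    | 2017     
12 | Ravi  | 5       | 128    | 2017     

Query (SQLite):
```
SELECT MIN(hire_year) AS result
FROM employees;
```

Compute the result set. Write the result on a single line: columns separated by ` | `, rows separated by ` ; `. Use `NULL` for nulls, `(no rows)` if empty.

2014

All hire_year values: [2024, 2017, 2020, 2022, 2021, 2018, 2015, 2021, 2014, 2016, 2017, 2017].
MIN of non-NULL values = 2014.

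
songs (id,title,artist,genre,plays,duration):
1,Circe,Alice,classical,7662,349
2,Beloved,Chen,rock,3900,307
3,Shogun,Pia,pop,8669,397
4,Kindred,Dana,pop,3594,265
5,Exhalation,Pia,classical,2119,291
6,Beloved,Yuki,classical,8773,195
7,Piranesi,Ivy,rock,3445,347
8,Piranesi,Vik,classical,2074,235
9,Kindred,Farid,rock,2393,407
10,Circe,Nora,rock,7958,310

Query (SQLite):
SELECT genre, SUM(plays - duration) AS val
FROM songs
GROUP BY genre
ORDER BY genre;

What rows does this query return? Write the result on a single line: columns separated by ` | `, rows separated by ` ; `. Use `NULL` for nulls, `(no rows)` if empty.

For each row compute plays - duration.
Group by genre; take SUM of the expression per group.
  classical: ids {1, 5, 6, 8} → SUM(plays - duration)=19558
  pop: ids {3, 4} → SUM(plays - duration)=11601
  rock: ids {2, 7, 9, 10} → SUM(plays - duration)=16325

classical | 19558 ; pop | 11601 ; rock | 16325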